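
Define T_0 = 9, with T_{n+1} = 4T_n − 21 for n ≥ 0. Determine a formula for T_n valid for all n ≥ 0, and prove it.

Claim: T_n = 2·4^n + 7.

Base case: T_0 = 9, and 2·4^0 + 7 = 2 + 7 = 9.
Assume T_m = 2·4^m + 7 for some m ≥ 0.
Then T_{m+1} = 4T_m − 21 = 4·(2·4^m + 7) − 21 = 8·4^m + 28 − 21 = 2·4^{m+1} + 7.
By induction, T_n = 2·4^n + 7 for all n ≥ 0.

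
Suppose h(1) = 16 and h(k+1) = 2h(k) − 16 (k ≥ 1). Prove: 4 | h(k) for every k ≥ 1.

Base case: h(1) = 16 = 4·4, so 4 | h(1).
Assume 4 | h(r), so h(r) = 4t for some integer t.
Then h(r+1) = 2h(r) − 16 = 2·(4t) − 16 = 4(2t − 4), so 4 | h(r+1).
This completes the inductive step, so 4 | h(k) for all k ≥ 1.

4 | h(k)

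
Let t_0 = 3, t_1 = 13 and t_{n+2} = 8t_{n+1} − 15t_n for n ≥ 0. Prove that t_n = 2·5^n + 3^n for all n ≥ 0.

Base cases: t_0 = 3 and 2·5^0 + 3^0 = 3; t_1 = 13 and 2·5^1 + 3^1 = 13.
Assume t_i = 2·5^i + 3^i for all 0 ≤ i ≤ j, where j ≥ 1.
Then t_{j+1} = 8t_j − 15t_{j−1} = 8·(2·5^j + 3^j) − 15·(2·5^{j−1} + 3^{j−1}) = 2·(8·5 − 15)5^{j−1} + (8·3 − 15)3^{j−1} = 50·5^{j−1} + 9·3^{j−1} = 2·5^{j+1} + 3^{j+1}.
So the formula holds for j+1, and by strong induction t_n = 2·5^n + 3^n for all n ≥ 0.

t_n = 2·5^n + 3^n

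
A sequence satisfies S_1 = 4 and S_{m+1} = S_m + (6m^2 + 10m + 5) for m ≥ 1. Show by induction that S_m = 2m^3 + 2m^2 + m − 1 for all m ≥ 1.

Base case: S_1 = 4, and 2·1^3 + 2·1^2 + 1 − 1 = 4.
Assume S_k = 2k^3 + 2k^2 + k − 1.
Then S_{k+1} = S_k + (6k^2 + 10k + 5) = (2k^3 + 2k^2 + k − 1) + (6k^2 + 10k + 5) = 2k^3 + 8k^2 + 11k + 4,
and 2·(k+1)^3 + 2·(k+1)^2 + (k+1) − 1 = 2k^3 + 8k^2 + 11k + 4.
By induction, S_m = 2m^3 + 2m^2 + m − 1 for all m ≥ 1.

S_m = 2m^3 + 2m^2 + m − 1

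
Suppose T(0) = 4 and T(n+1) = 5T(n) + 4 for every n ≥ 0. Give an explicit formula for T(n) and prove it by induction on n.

Claim: T(n) = 5^{n+1} − 1.

Base case: T(0) = 4, and 5^{0+1} − 1 = 5 − 1 = 4.
Assume T(k) = 5^{k+1} − 1 for some k ≥ 0.
Then T(k+1) = 5T(k) + 4 = 5·(5^{k+1} − 1) + 4 = 5^{k+2} − 5 + 4 = 5^{k+2} − 1.
This completes the inductive step, so T(n) = 5^{n+1} − 1 for all n ≥ 0.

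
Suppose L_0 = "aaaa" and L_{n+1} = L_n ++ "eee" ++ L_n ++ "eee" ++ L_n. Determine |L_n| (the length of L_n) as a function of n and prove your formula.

Claim: |L_n| = 7·3^n − 3.

Base case: |L_0| = 4, and 7·3^0 − 3 = 4.
Assume |L_j| = 7·3^j − 3.
Then |L_{j+1}| = 3|L_j| + 6 = 3(7·3^j − 3) + 6 = 7·3^{j+1} − 9 + 6 = 7·3^{j+1} − 3.
Hence |L_n| = 7·3^n − 3 for every n ≥ 0, by induction.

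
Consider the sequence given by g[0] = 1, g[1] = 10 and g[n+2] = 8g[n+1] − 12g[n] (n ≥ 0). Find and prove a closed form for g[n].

Claim: g[n] = -2^n + 2·6^n.

Base cases: g[0] = 1 and -2^0 + 2·6^0 = 1; g[1] = 10 and -2^1 + 2·6^1 = 10.
Assume g[i] = -2^i + 2·6^i for all 0 ≤ i ≤ j, where j ≥ 1.
Then g[j+1] = 8g[j] − 12g[j−1] = 8·(-2^j + 2·6^j) − 12·(-2^{j−1} + 2·6^{j−1}) = -(8·2 − 12)2^{j−1} + 2·(8·6 − 12)6^{j−1} = -4·2^{j−1} + 72·6^{j−1} = -2^{j+1} + 2·6^{j+1}.
So the formula holds for j+1, and by strong induction g[n] = -2^n + 2·6^n for all n ≥ 0.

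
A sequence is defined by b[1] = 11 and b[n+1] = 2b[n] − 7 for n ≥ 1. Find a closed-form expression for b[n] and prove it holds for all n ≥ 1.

Claim: b[n] = 2^{n+1} + 7.

Base case: b[1] = 11, and 2^{1+1} + 7 = 4 + 7 = 11.
Assume b[k] = 2^{k+1} + 7 for some k ≥ 1.
Then b[k+1] = 2b[k] − 7 = 2·(2^{k+1} + 7) − 7 = 2^{k+2} + 14 − 7 = 2^{k+2} + 7.
By induction, b[n] = 2^{n+1} + 7 for all n ≥ 1.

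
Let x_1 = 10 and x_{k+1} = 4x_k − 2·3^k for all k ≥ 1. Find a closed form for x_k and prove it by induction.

Claim: x_k = 4^k + 2·3^k.

Base case: x_1 = 10, and 4^1 + 2·3^1 = 4 + 6 = 10.
Assume x_m = 4^m + 2·3^m for some m ≥ 1.
Then x_{m+1} = 4x_m − 2·3^m = 4·(4^m + 2·3^m) − 2·3^m = 4^{m+1} + 8·3^m − 2·3^m = 4^{m+1} + 6·3^m = 4^{m+1} + 2·3^{m+1}.
So the formula holds for m+1, and by induction x_k = 4^k + 2·3^k for all k ≥ 1.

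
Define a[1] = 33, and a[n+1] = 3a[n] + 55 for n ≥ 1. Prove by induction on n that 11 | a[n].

Base case: a[1] = 33 = 11·3, so 11 | a[1].
Assume 11 | a[m], so a[m] = 11t for some integer t.
Then a[m+1] = 3a[m] + 55 = 3·(11t) + 55 = 11(3t + 5), so 11 | a[m+1].
Hence 11 | a[n] for every n ≥ 1, by induction.

11 | a[n]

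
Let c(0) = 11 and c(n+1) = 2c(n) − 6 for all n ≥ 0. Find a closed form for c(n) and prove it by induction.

Claim: c(n) = 5·2^n + 6.

Base case: c(0) = 11, and 5·2^0 + 6 = 5 + 6 = 11.
Assume c(r) = 5·2^r + 6 for some r ≥ 0.
Then c(r+1) = 2c(r) − 6 = 2·(5·2^r + 6) − 6 = 10·2^r + 12 − 6 = 5·2^{r+1} + 6.
By induction, c(n) = 5·2^n + 6 for all n ≥ 0.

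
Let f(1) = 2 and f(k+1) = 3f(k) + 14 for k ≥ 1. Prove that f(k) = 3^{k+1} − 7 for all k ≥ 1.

Base case: f(1) = 2, and 3^{1+1} − 7 = 9 − 7 = 2.
Assume f(m) = 3^{m+1} − 7 for some m ≥ 1.
Then f(m+1) = 3f(m) + 14 = 3·(3^{m+1} − 7) + 14 = 3^{m+2} − 21 + 14 = 3^{m+2} − 7.
So the formula holds for m+1, and by induction f(k) = 3^{k+1} − 7 for all k ≥ 1.

f(k) = 3^{k+1} − 7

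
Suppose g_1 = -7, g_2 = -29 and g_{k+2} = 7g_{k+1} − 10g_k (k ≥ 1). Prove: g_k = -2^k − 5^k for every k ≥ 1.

Base cases: g_1 = -7 and -2^1 − 5^1 = -7; g_2 = -29 and -2^2 − 5^2 = -29.
Assume g_j = -2^j − 5^j for all 1 ≤ j ≤ r, where r ≥ 2.
Then g_{r+1} = 7g_r − 10g_{r−1} = 7·(-2^r − 5^r) − 10·(-2^{r−1} − 5^{r−1}) = -(7·2 − 10)2^{r−1} − (7·5 − 10)5^{r−1} = -4·2^{r−1} − 25·5^{r−1} = -2^{r+1} − 5^{r+1}.
Hence g_k = -2^k − 5^k for every k ≥ 1, by strong induction.

g_k = -2^k − 5^k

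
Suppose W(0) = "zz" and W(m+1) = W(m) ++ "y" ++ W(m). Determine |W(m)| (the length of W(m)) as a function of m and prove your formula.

Claim: |W(m)| = 3·2^m − 1.

Base case: |W(0)| = 2, and 3·2^0 − 1 = 2.
Assume |W(r)| = 3·2^r − 1.
Then |W(r+1)| = |W(r)| + 1 + |W(r)| = 2|W(r)| + 1 = 2(3·2^r − 1) + 1 = 3·2^{r+1} − 2 + 1 = 3·2^{r+1} − 1.
This completes the inductive step, so |W(m)| = 3·2^m − 1 for all m ≥ 0.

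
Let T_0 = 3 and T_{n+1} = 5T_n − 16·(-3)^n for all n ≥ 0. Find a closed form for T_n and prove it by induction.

Claim: T_n = 5^n + 2·(-3)^n.

Base case: T_0 = 3, and 5^0 + 2·(-3)^0 = 1 + 2 = 3.
Assume T_m = 5^m + 2·(-3)^m for some m ≥ 0.
Then T_{m+1} = 5T_m − 16·(-3)^m = 5·(5^m + 2·(-3)^m) − 16·(-3)^m = 5^{m+1} + 10·(-3)^m − 16·(-3)^m = 5^{m+1} − 6·(-3)^m = 5^{m+1} + 2·(-3)^{m+1}.
This completes the inductive step, so T_n = 5^n + 2·(-3)^n for all n ≥ 0.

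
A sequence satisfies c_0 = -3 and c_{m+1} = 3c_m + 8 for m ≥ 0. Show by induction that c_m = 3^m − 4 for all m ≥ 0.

Base case: c_0 = -3, and 3^0 − 4 = 1 − 4 = -3.
Assume c_r = 3^r − 4 for some r ≥ 0.
Then c_{r+1} = 3c_r + 8 = 3·(3^r − 4) + 8 = 3^{r+1} − 12 + 8 = 3^{r+1} − 4.
So the formula holds for r+1, and by induction c_m = 3^m − 4 for all m ≥ 0.

c_m = 3^m − 4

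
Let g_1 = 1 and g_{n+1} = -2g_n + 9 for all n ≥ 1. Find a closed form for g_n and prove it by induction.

Claim: g_n = (-2)^n + 3.

Base case: g_1 = 1, and (-2)^1 + 3 = -2 + 3 = 1.
Assume g_m = (-2)^m + 3 for some m ≥ 1.
Then g_{m+1} = -2g_m + 9 = -2·((-2)^m + 3) + 9 = -2·(-2)^m − 6 + 9 = (-2)^{m+1} + 3.
So the formula holds for m+1, and by induction g_n = (-2)^n + 3 for all n ≥ 1.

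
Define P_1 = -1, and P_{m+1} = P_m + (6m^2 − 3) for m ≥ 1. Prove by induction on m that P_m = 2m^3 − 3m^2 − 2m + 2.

Base case: P_1 = -1, and 2·1^3 − 3·1^2 − 2·1 + 2 = -1.
Assume P_k = 2k^3 − 3k^2 − 2k + 2.
Then P_{k+1} = P_k + (6k^2 − 3) = (2k^3 − 3k^2 − 2k + 2) + (6k^2 − 3) = 2k^3 + 3k^2 − 2k − 1,
and 2·(k+1)^3 − 3·(k+1)^2 − 2·(k+1) + 2 = 2k^3 + 3k^2 − 2k − 1.
Hence P_m = 2m^3 − 3m^2 − 2m + 2 for every m ≥ 1, by induction.

P_m = 2m^3 − 3m^2 − 2m + 2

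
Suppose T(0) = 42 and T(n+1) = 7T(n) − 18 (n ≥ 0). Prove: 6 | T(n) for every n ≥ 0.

Base case: T(0) = 42 = 6·7, so 6 | T(0).
Assume 6 | T(k), so T(k) = 6t for some integer t.
Then T(k+1) = 7T(k) − 18 = 7·(6t) − 18 = 6(7t − 3), so 6 | T(k+1).
So the property holds for k+1, and by induction 6 | T(n) for all n ≥ 0.

6 | T(n)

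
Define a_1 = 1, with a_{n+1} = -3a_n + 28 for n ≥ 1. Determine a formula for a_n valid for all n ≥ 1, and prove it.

Claim: a_n = 2·(-3)^n + 7.

Base case: a_1 = 1, and 2·(-3)^1 + 7 = -6 + 7 = 1.
Assume a_k = 2·(-3)^k + 7 for some k ≥ 1.
Then a_{k+1} = -3a_k + 28 = -3·(2·(-3)^k + 7) + 28 = -6·(-3)^k − 21 + 28 = 2·(-3)^{k+1} + 7.
So the formula holds for k+1, and by induction a_n = 2·(-3)^n + 7 for all n ≥ 1.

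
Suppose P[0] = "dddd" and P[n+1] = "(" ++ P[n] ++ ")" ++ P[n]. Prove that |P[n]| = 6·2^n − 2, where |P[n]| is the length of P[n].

Base case: |P[0]| = 4, and 6·2^0 − 2 = 4.
Assume |P[r]| = 6·2^r − 2.
Then |P[r+1]| = 1 + |P[r]| + 1 + |P[r]| = 2|P[r]| + 2 = 2(6·2^r − 2) + 2 = 6·2^{r+1} − 4 + 2 = 6·2^{r+1} − 2.
By induction, |P[n]| = 6·2^n − 2 for all n ≥ 0.

|P[n]| = 6·2^n − 2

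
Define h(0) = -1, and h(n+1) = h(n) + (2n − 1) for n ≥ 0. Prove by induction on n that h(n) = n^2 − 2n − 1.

Base case: h(0) = -1, and 0^2 − 2·0 − 1 = -1.
Assume h(j) = j^2 − 2j − 1.
Then h(j+1) = h(j) + (2j − 1) = (j^2 − 2j − 1) + (2j − 1) = j^2 − 2,
and (j+1)^2 − 2·(j+1) − 1 = j^2 − 2.
Hence h(n) = n^2 − 2n − 1 for every n ≥ 0, by induction.

h(n) = n^2 − 2n − 1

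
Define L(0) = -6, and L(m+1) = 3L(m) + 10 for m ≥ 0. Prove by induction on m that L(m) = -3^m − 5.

Base case: L(0) = -6, and -3^0 − 5 = -1 − 5 = -6.
Assume L(r) = -3^r − 5 for some r ≥ 0.
Then L(r+1) = 3L(r) + 10 = 3·(-3^r − 5) + 10 = -3^{r+1} − 15 + 10 = -3^{r+1} − 5.
This completes the inductive step, so L(m) = -3^m − 5 for all m ≥ 0.

L(m) = -3^m − 5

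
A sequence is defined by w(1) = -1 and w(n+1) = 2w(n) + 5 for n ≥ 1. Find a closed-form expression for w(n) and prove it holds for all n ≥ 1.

Claim: w(n) = 2^{n+1} − 5.

Base case: w(1) = -1, and 2^{1+1} − 5 = 4 − 5 = -1.
Assume w(j) = 2^{j+1} − 5 for some j ≥ 1.
Then w(j+1) = 2w(j) + 5 = 2·(2^{j+1} − 5) + 5 = 2^{j+2} − 10 + 5 = 2^{j+2} − 5.
Hence w(n) = 2^{n+1} − 5 for every n ≥ 1, by induction.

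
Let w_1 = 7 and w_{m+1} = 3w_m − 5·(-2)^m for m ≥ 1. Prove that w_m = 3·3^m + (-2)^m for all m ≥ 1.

Base case: w_1 = 7, and 3·3^1 + (-2)^1 = 9 − 2 = 7.
Assume w_r = 3·3^r + (-2)^r for some r ≥ 1.
Then w_{r+1} = 3w_r − 5·(-2)^r = 3·(3·3^r + (-2)^r) − 5·(-2)^r = 3·3^{r+1} + 3·(-2)^r − 5·(-2)^r = 3·3^{r+1} − 2·(-2)^r = 3·3^{r+1} + (-2)^{r+1}.
Hence w_m = 3·3^m + (-2)^m for every m ≥ 1, by induction.

w_m = 3·3^m + (-2)^m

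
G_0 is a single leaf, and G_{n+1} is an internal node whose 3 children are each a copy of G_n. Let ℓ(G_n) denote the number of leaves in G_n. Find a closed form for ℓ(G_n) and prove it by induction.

Claim: ℓ(G_n) = 3^n.

Base case: ℓ(G_0) = 1, and 3^0 = 1.
Assume ℓ(G_r) = 3^r.
Then ℓ(G_{r+1}) = 3·ℓ(G_r) = 3·3^r = 3^{r+1}.
This completes the inductive step, so ℓ(G_n) = 3^n for all n ≥ 0.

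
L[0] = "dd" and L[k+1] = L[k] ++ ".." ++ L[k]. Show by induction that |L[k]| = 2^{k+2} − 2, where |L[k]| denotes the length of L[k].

Base case: |L[0]| = 2, and 2^{0+2} − 2 = 2.
Assume |L[m]| = 2^{m+2} − 2.
Then |L[m+1]| = |L[m]| + 2 + |L[m]| = 2|L[m]| + 2 = 2(2^{m+2} − 2) + 2 = 2^{m+3} − 4 + 2 = 2^{m+3} − 2.
Hence |L[k]| = 2^{k+2} − 2 for every k ≥ 0, by induction.

|L[k]| = 2^{k+2} − 2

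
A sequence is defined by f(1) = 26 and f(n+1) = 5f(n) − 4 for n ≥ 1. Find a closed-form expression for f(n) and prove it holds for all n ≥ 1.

Claim: f(n) = 5^{n+1} + 1.

Base case: f(1) = 26, and 5^{1+1} + 1 = 25 + 1 = 26.
Assume f(k) = 5^{k+1} + 1 for some k ≥ 1.
Then f(k+1) = 5f(k) − 4 = 5·(5^{k+1} + 1) − 4 = 5^{k+2} + 5 − 4 = 5^{k+2} + 1.
This completes the inductive step, so f(n) = 5^{n+1} + 1 for all n ≥ 1.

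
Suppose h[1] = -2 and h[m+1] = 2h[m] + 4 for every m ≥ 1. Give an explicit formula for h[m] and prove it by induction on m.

Claim: h[m] = 2^m − 4.

Base case: h[1] = -2, and 2^1 − 4 = 2 − 4 = -2.
Assume h[r] = 2^r − 4 for some r ≥ 1.
Then h[r+1] = 2h[r] + 4 = 2·(2^r − 4) + 4 = 2^{r+1} − 8 + 4 = 2^{r+1} − 4.
By induction, h[m] = 2^m − 4 for all m ≥ 1.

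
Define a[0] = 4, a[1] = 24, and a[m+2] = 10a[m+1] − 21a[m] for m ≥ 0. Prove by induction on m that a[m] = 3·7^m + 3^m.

Base cases: a[0] = 4 and 3·7^0 + 3^0 = 4; a[1] = 24 and 3·7^1 + 3^1 = 24.
Assume a[i] = 3·7^i + 3^i for all 0 ≤ i ≤ j, where j ≥ 1.
Then a[j+1] = 10a[j] − 21a[j−1] = 10·(3·7^j + 3^j) − 21·(3·7^{j−1} + 3^{j−1}) = 3·(10·7 − 21)7^{j−1} + (10·3 − 21)3^{j−1} = 147·7^{j−1} + 9·3^{j−1} = 3·7^{j+1} + 3^{j+1}.
Hence a[m] = 3·7^m + 3^m for every m ≥ 0, by strong induction.

a[m] = 3·7^m + 3^m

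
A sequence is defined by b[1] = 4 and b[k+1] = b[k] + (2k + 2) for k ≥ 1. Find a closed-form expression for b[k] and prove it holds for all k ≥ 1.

Claim: b[k] = k^2 + k + 2.

Base case: b[1] = 4, and 1^2 + 1 + 2 = 4.
Assume b[j] = j^2 + j + 2.
Then b[j+1] = b[j] + (2j + 2) = (j^2 + j + 2) + (2j + 2) = j^2 + 3j + 4,
and (j+1)^2 + (j+1) + 2 = j^2 + 3j + 4.
This completes the inductive step, so b[k] = k^2 + k + 2 for all k ≥ 1.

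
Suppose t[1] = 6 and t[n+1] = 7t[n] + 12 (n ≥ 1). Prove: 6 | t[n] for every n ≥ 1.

Base case: t[1] = 6 = 6·1, so 6 | t[1].
Assume 6 | t[r], so t[r] = 6s for some integer s.
Then t[r+1] = 7t[r] + 12 = 7·(6s) + 12 = 6(7s + 2), so 6 | t[r+1].
This completes the inductive step, so 6 | t[n] for all n ≥ 1.

6 | t[n]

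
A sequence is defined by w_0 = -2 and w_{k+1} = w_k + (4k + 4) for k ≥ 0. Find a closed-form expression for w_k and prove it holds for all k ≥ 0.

Claim: w_k = 2k^2 + 2k − 2.

Base case: w_0 = -2, and 2·0^2 + 2·0 − 2 = -2.
Assume w_r = 2r^2 + 2r − 2.
Then w_{r+1} = w_r + (4r + 4) = (2r^2 + 2r − 2) + (4r + 4) = 2r^2 + 6r + 2,
and 2·(r+1)^2 + 2·(r+1) − 2 = 2r^2 + 6r + 2.
This completes the inductive step, so w_k = 2k^2 + 2k − 2 for all k ≥ 0.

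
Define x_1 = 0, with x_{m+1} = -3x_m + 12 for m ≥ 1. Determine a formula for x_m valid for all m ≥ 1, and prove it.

Claim: x_m = (-3)^m + 3.

Base case: x_1 = 0, and (-3)^1 + 3 = -3 + 3 = 0.
Assume x_j = (-3)^j + 3 for some j ≥ 1.
Then x_{j+1} = -3x_j + 12 = -3·((-3)^j + 3) + 12 = -3·(-3)^j − 9 + 12 = (-3)^{j+1} + 3.
This completes the inductive step, so x_m = (-3)^m + 3 for all m ≥ 1.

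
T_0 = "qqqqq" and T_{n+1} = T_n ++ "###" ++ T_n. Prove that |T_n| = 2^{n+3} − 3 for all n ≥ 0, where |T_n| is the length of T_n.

Base case: |T_0| = 5, and 2^{0+3} − 3 = 5.
Assume |T_j| = 2^{j+3} − 3.
Then |T_{j+1}| = |T_j| + 3 + |T_j| = 2|T_j| + 3 = 2(2^{j+3} − 3) + 3 = 2^{j+1+3} − 6 + 3 = 2^{j+1+3} − 3.
Hence |T_n| = 2^{n+3} − 3 for every n ≥ 0, by induction.

|T_n| = 2^{n+3} − 3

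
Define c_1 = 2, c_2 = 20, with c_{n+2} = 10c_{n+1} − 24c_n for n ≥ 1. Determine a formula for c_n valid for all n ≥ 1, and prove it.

Claim: c_n = 6^n − 4^n.

Base cases: c_1 = 2 and 6^1 − 4^1 = 2; c_2 = 20 and 6^2 − 4^2 = 20.
Assume c_i = 6^i − 4^i for all 1 ≤ i ≤ j, where j ≥ 2.
Then c_{j+1} = 10c_j − 24c_{j−1} = 10·(6^j − 4^j) − 24·(6^{j−1} − 4^{j−1}) = (10·6 − 24)6^{j−1} − (10·4 − 24)4^{j−1} = 36·6^{j−1} − 16·4^{j−1} = 6^{j+1} − 4^{j+1}.
This completes the inductive step, so c_n = 6^n − 4^n for all n ≥ 1.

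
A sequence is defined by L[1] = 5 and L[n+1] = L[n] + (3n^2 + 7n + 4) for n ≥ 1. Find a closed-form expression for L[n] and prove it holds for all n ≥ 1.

Claim: L[n] = n^3 + 2n^2 + n + 1.

Base case: L[1] = 5, and 1^3 + 2·1^2 + 1 + 1 = 5.
Assume L[m] = m^3 + 2m^2 + m + 1.
Then L[m+1] = L[m] + (3m^2 + 7m + 4) = (m^3 + 2m^2 + m + 1) + (3m^2 + 7m + 4) = m^3 + 5m^2 + 8m + 5,
and (m+1)^3 + 2·(m+1)^2 + (m+1) + 1 = m^3 + 5m^2 + 8m + 5.
Hence L[n] = n^3 + 2n^2 + n + 1 for every n ≥ 1, by induction.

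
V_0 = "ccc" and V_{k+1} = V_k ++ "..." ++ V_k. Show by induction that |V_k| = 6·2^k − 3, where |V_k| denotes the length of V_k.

Base case: |V_0| = 3, and 6·2^0 − 3 = 3.
Assume |V_m| = 6·2^m − 3.
Then |V_{m+1}| = |V_m| + 3 + |V_m| = 2|V_m| + 3 = 2(6·2^m − 3) + 3 = 6·2^{m+1} − 6 + 3 = 6·2^{m+1} − 3.
Hence |V_k| = 6·2^k − 3 for every k ≥ 0, by induction.

|V_k| = 6·2^k − 3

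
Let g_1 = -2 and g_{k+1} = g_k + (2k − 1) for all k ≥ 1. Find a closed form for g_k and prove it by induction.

Claim: g_k = k^2 − 2k − 1.

Base case: g_1 = -2, and 1^2 − 2·1 − 1 = -2.
Assume g_j = j^2 − 2j − 1.
Then g_{j+1} = g_j + (2j − 1) = (j^2 − 2j − 1) + (2j − 1) = j^2 − 2,
and (j+1)^2 − 2·(j+1) − 1 = j^2 − 2.
Hence g_k = k^2 − 2k − 1 for every k ≥ 1, by induction.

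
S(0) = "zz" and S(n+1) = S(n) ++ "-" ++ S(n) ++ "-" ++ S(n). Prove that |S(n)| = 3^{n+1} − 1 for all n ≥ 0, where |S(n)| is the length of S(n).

Base case: |S(0)| = 2, and 3^{0+1} − 1 = 2.
Assume |S(m)| = 3^{m+1} − 1.
Then |S(m+1)| = 3|S(m)| + 2 = 3(3^{m+1} − 1) + 2 = 3^{m+2} − 3 + 2 = 3^{m+2} − 1.
Hence |S(n)| = 3^{n+1} − 1 for every n ≥ 0, by induction.

|S(n)| = 3^{n+1} − 1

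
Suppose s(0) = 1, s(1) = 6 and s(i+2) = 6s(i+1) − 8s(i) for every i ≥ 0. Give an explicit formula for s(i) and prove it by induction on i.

Claim: s(i) = 2·4^i − 2^i.

Base cases: s(0) = 1 and 2·4^0 − 2^0 = 1; s(1) = 6 and 2·4^1 − 2^1 = 6.
Assume s(j) = 2·4^j − 2^j for all 0 ≤ j ≤ m, where m ≥ 1.
Then s(m+1) = 6s(m) − 8s(m−1) = 6·(2·4^m − 2^m) − 8·(2·4^{m−1} − 2^{m−1}) = 2·(6·4 − 8)4^{m−1} − (6·2 − 8)2^{m−1} = 32·4^{m−1} − 4·2^{m−1} = 2·4^{m+1} − 2^{m+1}.
By strong induction, s(i) = 2·4^i − 2^i for all i ≥ 0.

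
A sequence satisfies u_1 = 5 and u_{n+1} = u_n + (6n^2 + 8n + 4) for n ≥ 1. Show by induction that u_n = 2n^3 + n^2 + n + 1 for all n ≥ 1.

Base case: u_1 = 5, and 2·1^3 + 1^2 + 1 + 1 = 5.
Assume u_j = 2j^3 + j^2 + j + 1.
Then u_{j+1} = u_j + (6j^2 + 8j + 4) = (2j^3 + j^2 + j + 1) + (6j^2 + 8j + 4) = 2j^3 + 7j^2 + 9j + 5,
and 2·(j+1)^3 + (j+1)^2 + (j+1) + 1 = 2j^3 + 7j^2 + 9j + 5.
By induction, u_n = 2n^3 + n^2 + n + 1 for all n ≥ 1.

u_n = 2n^3 + n^2 + n + 1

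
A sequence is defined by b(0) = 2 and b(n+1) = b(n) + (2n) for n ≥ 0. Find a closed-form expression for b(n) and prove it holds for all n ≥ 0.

Claim: b(n) = n^2 − n + 2.

Base case: b(0) = 2, and 0^2 − 0 + 2 = 2.
Assume b(m) = m^2 − m + 2.
Then b(m+1) = b(m) + (2m) = (m^2 − m + 2) + (2m) = m^2 + m + 2,
and (m+1)^2 − (m+1) + 2 = m^2 + m + 2.
Hence b(n) = n^2 − n + 2 for every n ≥ 0, by induction.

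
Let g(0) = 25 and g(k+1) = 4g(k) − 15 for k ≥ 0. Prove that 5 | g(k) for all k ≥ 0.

Base case: g(0) = 25 = 5·5, so 5 | g(0).
Assume 5 | g(j), so g(j) = 5t for some integer t.
Then g(j+1) = 4g(j) − 15 = 4·(5t) − 15 = 5(4t − 3), so 5 | g(j+1).
So the property holds for j+1, and by induction 5 | g(k) for all k ≥ 0.

5 | g(k)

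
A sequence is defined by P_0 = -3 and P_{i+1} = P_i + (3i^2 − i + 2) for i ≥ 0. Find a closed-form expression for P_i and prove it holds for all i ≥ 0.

Claim: P_i = i^3 − 2i^2 + 3i − 3.

Base case: P_0 = -3, and 0^3 − 2·0^2 + 3·0 − 3 = -3.
Assume P_j = j^3 − 2j^2 + 3j − 3.
Then P_{j+1} = P_j + (3j^2 − j + 2) = (j^3 − 2j^2 + 3j − 3) + (3j^2 − j + 2) = j^3 + j^2 + 2j − 1,
and (j+1)^3 − 2·(j+1)^2 + 3·(j+1) − 3 = j^3 + j^2 + 2j − 1.
Hence P_i = i^3 − 2i^2 + 3i − 3 for every i ≥ 0, by induction.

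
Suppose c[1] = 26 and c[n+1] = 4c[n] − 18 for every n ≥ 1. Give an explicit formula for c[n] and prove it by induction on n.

Claim: c[n] = 5·4^n + 6.

Base case: c[1] = 26, and 5·4^1 + 6 = 20 + 6 = 26.
Assume c[k] = 5·4^k + 6 for some k ≥ 1.
Then c[k+1] = 4c[k] − 18 = 4·(5·4^k + 6) − 18 = 20·4^k + 24 − 18 = 5·4^{k+1} + 6.
So the formula holds for k+1, and by induction c[n] = 5·4^n + 6 for all n ≥ 1.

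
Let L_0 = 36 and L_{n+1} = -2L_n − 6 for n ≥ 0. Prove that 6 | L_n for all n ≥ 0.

Base case: L_0 = 36 = 6·6, so 6 | L_0.
Assume 6 | L_r, so L_r = 6t for some integer t.
Then L_{r+1} = -2L_r − 6 = -2·(6t) − 6 = 6(-2t − 1), so 6 | L_{r+1}.
This completes the inductive step, so 6 | L_n for all n ≥ 0.

6 | L_n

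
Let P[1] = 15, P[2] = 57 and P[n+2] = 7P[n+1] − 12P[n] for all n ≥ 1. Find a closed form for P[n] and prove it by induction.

Claim: P[n] = 3·4^n + 3^n.

Base cases: P[1] = 15 and 3·4^1 + 3^1 = 15; P[2] = 57 and 3·4^2 + 3^2 = 57.
Assume P[j] = 3·4^j + 3^j for all 1 ≤ j ≤ r, where r ≥ 2.
Then P[r+1] = 7P[r] − 12P[r−1] = 7·(3·4^r + 3^r) − 12·(3·4^{r−1} + 3^{r−1}) = 3·(7·4 − 12)4^{r−1} + (7·3 − 12)3^{r−1} = 48·4^{r−1} + 9·3^{r−1} = 3·4^{r+1} + 3^{r+1}.
Hence P[n] = 3·4^n + 3^n for every n ≥ 1, by strong induction.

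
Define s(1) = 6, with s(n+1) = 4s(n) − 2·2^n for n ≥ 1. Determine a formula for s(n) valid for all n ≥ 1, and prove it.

Claim: s(n) = 4^n + 2^n.

Base case: s(1) = 6, and 4^1 + 2^1 = 4 + 2 = 6.
Assume s(k) = 4^k + 2^k for some k ≥ 1.
Then s(k+1) = 4s(k) − 2·2^k = 4·(4^k + 2^k) − 2·2^k = 4^{k+1} + 4·2^k − 2·2^k = 4^{k+1} + 2·2^k = 4^{k+1} + 2^{k+1}.
By induction, s(n) = 4^n + 2^n for all n ≥ 1.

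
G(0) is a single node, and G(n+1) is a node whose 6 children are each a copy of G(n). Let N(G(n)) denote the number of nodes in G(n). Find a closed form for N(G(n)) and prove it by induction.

Claim: N(G(n)) = (6^{n+1} − 1)/5.

Base case: N(G(0)) = 1, and (6^{0+1} − 1)/5 = 1.
Assume N(G(k)) = (6^{k+1} − 1)/5.
Then N(G(k+1)) = 1 + 6N(G(k)) = 1 + 6·(6^{k+1} − 1)/5 = 1 + (6^{k+2} − 6)/5 = (5 + 6^{k+2} − 6)/5 = (6^{k+2} − 1)/5.
Hence N(G(n)) = (6^{n+1} − 1)/5 for every n ≥ 0, by induction.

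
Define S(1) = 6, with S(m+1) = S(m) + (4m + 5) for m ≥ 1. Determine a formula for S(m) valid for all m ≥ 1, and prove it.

Claim: S(m) = 2m^2 + 3m + 1.

Base case: S(1) = 6, and 2·1^2 + 3·1 + 1 = 6.
Assume S(r) = 2r^2 + 3r + 1.
Then S(r+1) = S(r) + (4r + 5) = (2r^2 + 3r + 1) + (4r + 5) = 2r^2 + 7r + 6,
and 2·(r+1)^2 + 3·(r+1) + 1 = 2r^2 + 7r + 6.
This completes the inductive step, so S(m) = 2m^2 + 3m + 1 for all m ≥ 1.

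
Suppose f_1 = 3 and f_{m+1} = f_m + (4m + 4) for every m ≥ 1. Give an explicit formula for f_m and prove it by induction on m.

Claim: f_m = 2m^2 + 2m − 1.

Base case: f_1 = 3, and 2·1^2 + 2·1 − 1 = 3.
Assume f_j = 2j^2 + 2j − 1.
Then f_{j+1} = f_j + (4j + 4) = (2j^2 + 2j − 1) + (4j + 4) = 2j^2 + 6j + 3,
and 2·(j+1)^2 + 2·(j+1) − 1 = 2j^2 + 6j + 3.
By induction, f_m = 2m^2 + 2m − 1 for all m ≥ 1.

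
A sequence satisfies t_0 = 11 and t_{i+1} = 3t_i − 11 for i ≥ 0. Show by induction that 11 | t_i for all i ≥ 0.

Base case: t_0 = 11 = 11·1, so 11 | t_0.
Assume 11 | t_k, so t_k = 11s for some integer s.
Then t_{k+1} = 3t_k − 11 = 3·(11s) − 11 = 11(3s − 1), so 11 | t_{k+1}.
Hence 11 | t_i for every i ≥ 0, by induction.

11 | t_i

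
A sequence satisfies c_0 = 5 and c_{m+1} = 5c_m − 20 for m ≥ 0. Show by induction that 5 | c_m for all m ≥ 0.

Base case: c_0 = 5 = 5·1, so 5 | c_0.
Assume 5 | c_k, so c_k = 5t for some integer t.
Then c_{k+1} = 5c_k − 20 = 5·(5t) − 20 = 5(5t − 4), so 5 | c_{k+1}.
So the property holds for k+1, and by induction 5 | c_m for all m ≥ 0.

5 | c_m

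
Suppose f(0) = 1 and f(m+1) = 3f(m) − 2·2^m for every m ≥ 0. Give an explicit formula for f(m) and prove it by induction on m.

Claim: f(m) = -3^m + 2·2^m.

Base case: f(0) = 1, and -3^0 + 2·2^0 = -1 + 2 = 1.
Assume f(k) = -3^k + 2·2^k for some k ≥ 0.
Then f(k+1) = 3f(k) − 2·2^k = 3·(-3^k + 2·2^k) − 2·2^k = -3^{k+1} + 6·2^k − 2·2^k = -3^{k+1} + 4·2^k = -3^{k+1} + 2·2^{k+1}.
This completes the inductive step, so f(m) = -3^m + 2·2^m for all m ≥ 0.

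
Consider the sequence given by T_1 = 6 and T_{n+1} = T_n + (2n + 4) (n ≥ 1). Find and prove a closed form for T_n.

Claim: T_n = n^2 + 3n + 2.

Base case: T_1 = 6, and 1^2 + 3·1 + 2 = 6.
Assume T_m = m^2 + 3m + 2.
Then T_{m+1} = T_m + (2m + 4) = (m^2 + 3m + 2) + (2m + 4) = m^2 + 5m + 6,
and (m+1)^2 + 3·(m+1) + 2 = m^2 + 5m + 6.
Hence T_n = n^2 + 3n + 2 for every n ≥ 1, by induction.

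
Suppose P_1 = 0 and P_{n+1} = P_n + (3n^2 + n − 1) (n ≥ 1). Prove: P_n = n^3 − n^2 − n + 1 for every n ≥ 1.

Base case: P_1 = 0, and 1^3 − 1^2 − 1 + 1 = 0.
Assume P_m = m^3 − m^2 − m + 1.
Then P_{m+1} = P_m + (3m^2 + m − 1) = (m^3 − m^2 − m + 1) + (3m^2 + m − 1) = m^3 + 2m^2,
and (m+1)^3 − (m+1)^2 − (m+1) + 1 = m^3 + 2m^2.
Hence P_n = n^3 − n^2 − n + 1 for every n ≥ 1, by induction.

P_n = n^3 − n^2 − n + 1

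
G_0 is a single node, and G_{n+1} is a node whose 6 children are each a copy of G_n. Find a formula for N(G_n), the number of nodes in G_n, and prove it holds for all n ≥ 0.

Claim: N(G_n) = (6^{n+1} − 1)/5.

Base case: N(G_0) = 1, and (6^{0+1} − 1)/5 = 1.
Assume N(G_r) = (6^{r+1} − 1)/5.
Then N(G_{r+1}) = 1 + 6N(G_r) = 1 + 6·(6^{r+1} − 1)/5 = 1 + (6^{r+2} − 6)/5 = (5 + 6^{r+2} − 6)/5 = (6^{r+2} − 1)/5.
So the formula holds for r+1, and by induction N(G_n) = (6^{n+1} − 1)/5 for all n ≥ 0.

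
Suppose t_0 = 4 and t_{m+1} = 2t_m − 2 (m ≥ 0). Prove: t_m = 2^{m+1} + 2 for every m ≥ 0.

Base case: t_0 = 4, and 2^{0+1} + 2 = 2 + 2 = 4.
Assume t_r = 2^{r+1} + 2 for some r ≥ 0.
Then t_{r+1} = 2t_r − 2 = 2·(2^{r+1} + 2) − 2 = 2^{r+2} + 4 − 2 = 2^{r+2} + 2.
Hence t_m = 2^{m+1} + 2 for every m ≥ 0, by induction.

t_m = 2^{m+1} + 2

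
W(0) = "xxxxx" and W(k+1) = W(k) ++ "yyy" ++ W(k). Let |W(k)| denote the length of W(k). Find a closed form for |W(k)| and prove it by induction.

Claim: |W(k)| = 2^{k+3} − 3.

Base case: |W(0)| = 5, and 2^{0+3} − 3 = 5.
Assume |W(j)| = 2^{j+3} − 3.
Then |W(j+1)| = |W(j)| + 3 + |W(j)| = 2|W(j)| + 3 = 2(2^{j+3} − 3) + 3 = 2^{j+1+3} − 6 + 3 = 2^{j+1+3} − 3.
Hence |W(k)| = 2^{k+3} − 3 for every k ≥ 0, by induction.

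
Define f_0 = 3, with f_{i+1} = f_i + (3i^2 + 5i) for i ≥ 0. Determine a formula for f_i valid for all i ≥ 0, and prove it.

Claim: f_i = i^3 + i^2 − 2i + 3.

Base case: f_0 = 3, and 0^3 + 0^2 − 2·0 + 3 = 3.
Assume f_j = j^3 + j^2 − 2j + 3.
Then f_{j+1} = f_j + (3j^2 + 5j) = (j^3 + j^2 − 2j + 3) + (3j^2 + 5j) = j^3 + 4j^2 + 3j + 3,
and (j+1)^3 + (j+1)^2 − 2·(j+1) + 3 = j^3 + 4j^2 + 3j + 3.
By induction, f_i = i^3 + i^2 − 2i + 3 for all i ≥ 0.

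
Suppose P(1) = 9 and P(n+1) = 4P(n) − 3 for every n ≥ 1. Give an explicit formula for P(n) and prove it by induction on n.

Claim: P(n) = 2·4^n + 1.

Base case: P(1) = 9, and 2·4^1 + 1 = 8 + 1 = 9.
Assume P(j) = 2·4^j + 1 for some j ≥ 1.
Then P(j+1) = 4P(j) − 3 = 4·(2·4^j + 1) − 3 = 8·4^j + 4 − 3 = 2·4^{j+1} + 1.
By induction, P(n) = 2·4^n + 1 for all n ≥ 1.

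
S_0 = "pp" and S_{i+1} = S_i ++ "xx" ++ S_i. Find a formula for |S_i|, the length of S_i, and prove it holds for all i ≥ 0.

Claim: |S_i| = 2^{i+2} − 2.

Base case: |S_0| = 2, and 2^{0+2} − 2 = 2.
Assume |S_k| = 2^{k+2} − 2.
Then |S_{k+1}| = |S_k| + 2 + |S_k| = 2|S_k| + 2 = 2(2^{k+2} − 2) + 2 = 2^{k+3} − 4 + 2 = 2^{k+3} − 2.
So the formula holds for k+1, and by induction |S_i| = 2^{i+2} − 2 for all i ≥ 0.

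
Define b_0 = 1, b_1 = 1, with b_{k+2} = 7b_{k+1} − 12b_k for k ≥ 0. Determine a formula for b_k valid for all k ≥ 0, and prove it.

Claim: b_k = 3·3^k − 2·4^k.

Base cases: b_0 = 1 and 3·3^0 − 2·4^0 = 1; b_1 = 1 and 3·3^1 − 2·4^1 = 1.
Assume b_i = 3·3^i − 2·4^i for all 0 ≤ i ≤ j, where j ≥ 1.
Then b_{j+1} = 7b_j − 12b_{j−1} = 7·(3·3^j − 2·4^j) − 12·(3·3^{j−1} − 2·4^{j−1}) = 3·(7·3 − 12)3^{j−1} − 2·(7·4 − 12)4^{j−1} = 27·3^{j−1} − 32·4^{j−1} = 3·3^{j+1} − 2·4^{j+1}.
This completes the inductive step, so b_k = 3·3^k − 2·4^k for all k ≥ 0.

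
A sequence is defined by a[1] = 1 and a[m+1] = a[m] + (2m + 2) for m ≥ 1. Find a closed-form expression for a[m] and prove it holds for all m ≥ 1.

Claim: a[m] = m^2 + m − 1.

Base case: a[1] = 1, and 1^2 + 1 − 1 = 1.
Assume a[k] = k^2 + k − 1.
Then a[k+1] = a[k] + (2k + 2) = (k^2 + k − 1) + (2k + 2) = k^2 + 3k + 1,
and (k+1)^2 + (k+1) − 1 = k^2 + 3k + 1.
By induction, a[m] = m^2 + m − 1 for all m ≥ 1.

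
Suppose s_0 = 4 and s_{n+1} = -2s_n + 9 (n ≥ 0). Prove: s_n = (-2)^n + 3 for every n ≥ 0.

Base case: s_0 = 4, and (-2)^0 + 3 = 1 + 3 = 4.
Assume s_r = (-2)^r + 3 for some r ≥ 0.
Then s_{r+1} = -2s_r + 9 = -2·((-2)^r + 3) + 9 = -2·(-2)^r − 6 + 9 = (-2)^{r+1} + 3.
So the formula holds for r+1, and by induction s_n = (-2)^n + 3 for all n ≥ 0.

s_n = (-2)^n + 3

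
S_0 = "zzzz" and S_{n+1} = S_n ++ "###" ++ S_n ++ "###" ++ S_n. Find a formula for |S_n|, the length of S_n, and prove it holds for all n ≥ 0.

Claim: |S_n| = 7·3^n − 3.

Base case: |S_0| = 4, and 7·3^0 − 3 = 4.
Assume |S_k| = 7·3^k − 3.
Then |S_{k+1}| = 3|S_k| + 6 = 3(7·3^k − 3) + 6 = 7·3^{k+1} − 9 + 6 = 7·3^{k+1} − 3.
By induction, |S_n| = 7·3^n − 3 for all n ≥ 0.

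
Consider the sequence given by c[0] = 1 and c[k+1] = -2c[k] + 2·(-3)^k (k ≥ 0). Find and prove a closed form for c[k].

Claim: c[k] = 3·(-2)^k − 2·(-3)^k.

Base case: c[0] = 1, and 3·(-2)^0 − 2·(-3)^0 = 3 − 2 = 1.
Assume c[m] = 3·(-2)^m − 2·(-3)^m for some m ≥ 0.
Then c[m+1] = -2c[m] + 2·(-3)^m = -2·(3·(-2)^m − 2·(-3)^m) + 2·(-3)^m = 3·(-2)^{m+1} + 4·(-3)^m + 2·(-3)^m = 3·(-2)^{m+1} + 6·(-3)^m = 3·(-2)^{m+1} − 2·(-3)^{m+1}.
By induction, c[k] = 3·(-2)^k − 2·(-3)^k for all k ≥ 0.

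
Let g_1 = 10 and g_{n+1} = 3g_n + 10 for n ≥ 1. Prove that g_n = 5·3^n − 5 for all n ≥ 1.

Base case: g_1 = 10, and 5·3^1 − 5 = 15 − 5 = 10.
Assume g_j = 5·3^j − 5 for some j ≥ 1.
Then g_{j+1} = 3g_j + 10 = 3·(5·3^j − 5) + 10 = 15·3^j − 15 + 10 = 5·3^{j+1} − 5.
This completes the inductive step, so g_n = 5·3^n − 5 for all n ≥ 1.

g_n = 5·3^n − 5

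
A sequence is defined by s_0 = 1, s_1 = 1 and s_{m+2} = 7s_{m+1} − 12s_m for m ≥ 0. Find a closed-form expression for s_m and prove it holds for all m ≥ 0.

Claim: s_m = 3·3^m − 2·4^m.

Base cases: s_0 = 1 and 3·3^0 − 2·4^0 = 1; s_1 = 1 and 3·3^1 − 2·4^1 = 1.
Assume s_j = 3·3^j − 2·4^j for all 0 ≤ j ≤ k, where k ≥ 1.
Then s_{k+1} = 7s_k − 12s_{k−1} = 7·(3·3^k − 2·4^k) − 12·(3·3^{k−1} − 2·4^{k−1}) = 3·(7·3 − 12)3^{k−1} − 2·(7·4 − 12)4^{k−1} = 27·3^{k−1} − 32·4^{k−1} = 3·3^{k+1} − 2·4^{k+1}.
By strong induction, s_m = 3·3^m − 2·4^m for all m ≥ 0.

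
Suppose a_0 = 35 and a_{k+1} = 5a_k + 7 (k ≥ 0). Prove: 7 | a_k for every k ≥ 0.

Base case: a_0 = 35 = 7·5, so 7 | a_0.
Assume 7 | a_r, so a_r = 7t for some integer t.
Then a_{r+1} = 5a_r + 7 = 5·(7t) + 7 = 7(5t + 1), so 7 | a_{r+1}.
So the property holds for r+1, and by induction 7 | a_k for all k ≥ 0.

7 | a_k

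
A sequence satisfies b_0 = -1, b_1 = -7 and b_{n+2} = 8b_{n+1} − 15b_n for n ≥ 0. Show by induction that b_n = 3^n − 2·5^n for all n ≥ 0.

Base cases: b_0 = -1 and 3^0 − 2·5^0 = -1; b_1 = -7 and 3^1 − 2·5^1 = -7.
Assume b_i = 3^i − 2·5^i for all 0 ≤ i ≤ j, where j ≥ 1.
Then b_{j+1} = 8b_j − 15b_{j−1} = 8·(3^j − 2·5^j) − 15·(3^{j−1} − 2·5^{j−1}) = (8·3 − 15)3^{j−1} − 2·(8·5 − 15)5^{j−1} = 9·3^{j−1} − 50·5^{j−1} = 3^{j+1} − 2·5^{j+1}.
So the formula holds for j+1, and by strong induction b_n = 3^n − 2·5^n for all n ≥ 0.

b_n = 3^n − 2·5^n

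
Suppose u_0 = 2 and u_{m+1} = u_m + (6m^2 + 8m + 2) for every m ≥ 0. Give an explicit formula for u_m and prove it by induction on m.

Claim: u_m = 2m^3 + m^2 − m + 2.

Base case: u_0 = 2, and 2·0^3 + 0^2 − 0 + 2 = 2.
Assume u_r = 2r^3 + r^2 − r + 2.
Then u_{r+1} = u_r + (6r^2 + 8r + 2) = (2r^3 + r^2 − r + 2) + (6r^2 + 8r + 2) = 2r^3 + 7r^2 + 7r + 4,
and 2·(r+1)^3 + (r+1)^2 − (r+1) + 2 = 2r^3 + 7r^2 + 7r + 4.
By induction, u_m = 2m^3 + m^2 − m + 2 for all m ≥ 0.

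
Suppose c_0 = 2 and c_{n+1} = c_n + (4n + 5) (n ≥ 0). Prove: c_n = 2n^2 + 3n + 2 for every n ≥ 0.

Base case: c_0 = 2, and 2·0^2 + 3·0 + 2 = 2.
Assume c_r = 2r^2 + 3r + 2.
Then c_{r+1} = c_r + (4r + 5) = (2r^2 + 3r + 2) + (4r + 5) = 2r^2 + 7r + 7,
and 2·(r+1)^2 + 3·(r+1) + 2 = 2r^2 + 7r + 7.
Hence c_n = 2n^2 + 3n + 2 for every n ≥ 0, by induction.

c_n = 2n^2 + 3n + 2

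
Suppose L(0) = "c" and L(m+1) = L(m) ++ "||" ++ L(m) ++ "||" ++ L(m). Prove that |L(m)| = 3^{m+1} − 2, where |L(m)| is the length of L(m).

Base case: |L(0)| = 1, and 3^{0+1} − 2 = 1.
Assume |L(r)| = 3^{r+1} − 2.
Then |L(r+1)| = 3|L(r)| + 4 = 3(3^{r+1} − 2) + 4 = 3^{r+2} − 6 + 4 = 3^{r+2} − 2.
So the formula holds for r+1, and by induction |L(m)| = 3^{m+1} − 2 for all m ≥ 0.

|L(m)| = 3^{m+1} − 2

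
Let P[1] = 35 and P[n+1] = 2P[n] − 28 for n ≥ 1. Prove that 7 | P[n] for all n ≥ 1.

Base case: P[1] = 35 = 7·5, so 7 | P[1].
Assume 7 | P[k], so P[k] = 7t for some integer t.
Then P[k+1] = 2P[k] − 28 = 2·(7t) − 28 = 7(2t − 4), so 7 | P[k+1].
By induction, 7 | P[n] for all n ≥ 1.

7 | P[n]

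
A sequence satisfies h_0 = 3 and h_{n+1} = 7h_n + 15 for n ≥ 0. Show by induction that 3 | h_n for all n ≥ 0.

Base case: h_0 = 3 = 3·1, so 3 | h_0.
Assume 3 | h_r, so h_r = 3t for some integer t.
Then h_{r+1} = 7h_r + 15 = 7·(3t) + 15 = 3(7t + 5), so 3 | h_{r+1}.
By induction, 3 | h_n for all n ≥ 0.

3 | h_n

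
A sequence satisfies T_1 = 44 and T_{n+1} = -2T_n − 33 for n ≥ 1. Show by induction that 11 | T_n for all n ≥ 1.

Base case: T_1 = 44 = 11·4, so 11 | T_1.
Assume 11 | T_m, so T_m = 11t for some integer t.
Then T_{m+1} = -2T_m − 33 = -2·(11t) − 33 = 11(-2t − 3), so 11 | T_{m+1}.
Hence 11 | T_n for every n ≥ 1, by induction.

11 | T_n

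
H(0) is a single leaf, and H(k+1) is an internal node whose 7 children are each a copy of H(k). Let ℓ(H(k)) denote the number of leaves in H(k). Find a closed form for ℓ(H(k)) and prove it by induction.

Claim: ℓ(H(k)) = 7^k.

Base case: ℓ(H(0)) = 1, and 7^0 = 1.
Assume ℓ(H(r)) = 7^r.
Then ℓ(H(r+1)) = 7·ℓ(H(r)) = 7·7^r = 7^{r+1}.
Hence ℓ(H(k)) = 7^k for every k ≥ 0, by induction.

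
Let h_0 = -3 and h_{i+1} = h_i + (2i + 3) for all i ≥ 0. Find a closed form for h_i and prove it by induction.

Claim: h_i = i^2 + 2i − 3.

Base case: h_0 = -3, and 0^2 + 2·0 − 3 = -3.
Assume h_m = m^2 + 2m − 3.
Then h_{m+1} = h_m + (2m + 3) = (m^2 + 2m − 3) + (2m + 3) = m^2 + 4m,
and (m+1)^2 + 2·(m+1) − 3 = m^2 + 4m.
Hence h_i = i^2 + 2i − 3 for every i ≥ 0, by induction.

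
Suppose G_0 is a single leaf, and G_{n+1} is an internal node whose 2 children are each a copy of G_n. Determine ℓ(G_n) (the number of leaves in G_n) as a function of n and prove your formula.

Claim: ℓ(G_n) = 2^n.

Base case: ℓ(G_0) = 1, and 2^0 = 1.
Assume ℓ(G_j) = 2^j.
Then ℓ(G_{j+1}) = 2·ℓ(G_j) = 2·2^j = 2^{j+1}.
So the formula holds for j+1, and by induction ℓ(G_n) = 2^n for all n ≥ 0.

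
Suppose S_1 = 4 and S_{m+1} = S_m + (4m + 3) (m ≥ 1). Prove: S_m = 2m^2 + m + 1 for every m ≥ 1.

Base case: S_1 = 4, and 2·1^2 + 1 + 1 = 4.
Assume S_r = 2r^2 + r + 1.
Then S_{r+1} = S_r + (4r + 3) = (2r^2 + r + 1) + (4r + 3) = 2r^2 + 5r + 4,
and 2·(r+1)^2 + (r+1) + 1 = 2r^2 + 5r + 4.
This completes the inductive step, so S_m = 2m^2 + m + 1 for all m ≥ 1.

S_m = 2m^2 + m + 1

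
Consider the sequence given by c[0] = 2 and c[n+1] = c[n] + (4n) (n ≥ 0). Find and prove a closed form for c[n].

Claim: c[n] = 2n^2 − 2n + 2.

Base case: c[0] = 2, and 2·0^2 − 2·0 + 2 = 2.
Assume c[k] = 2k^2 − 2k + 2.
Then c[k+1] = c[k] + (4k) = (2k^2 − 2k + 2) + (4k) = 2k^2 + 2k + 2,
and 2·(k+1)^2 − 2·(k+1) + 2 = 2k^2 + 2k + 2.
By induction, c[n] = 2n^2 − 2n + 2 for all n ≥ 0.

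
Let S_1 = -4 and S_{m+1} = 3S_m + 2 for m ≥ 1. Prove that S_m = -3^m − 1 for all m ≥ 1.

Base case: S_1 = -4, and -3^1 − 1 = -3 − 1 = -4.
Assume S_k = -3^k − 1 for some k ≥ 1.
Then S_{k+1} = 3S_k + 2 = 3·(-3^k − 1) + 2 = -3^{k+1} − 3 + 2 = -3^{k+1} − 1.
This completes the inductive step, so S_m = -3^m − 1 for all m ≥ 1.

S_m = -3^m − 1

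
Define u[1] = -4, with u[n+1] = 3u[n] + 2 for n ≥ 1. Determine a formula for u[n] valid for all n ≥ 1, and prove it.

Claim: u[n] = -3^n − 1.

Base case: u[1] = -4, and -3^1 − 1 = -3 − 1 = -4.
Assume u[m] = -3^m − 1 for some m ≥ 1.
Then u[m+1] = 3u[m] + 2 = 3·(-3^m − 1) + 2 = -3^{m+1} − 3 + 2 = -3^{m+1} − 1.
So the formula holds for m+1, and by induction u[n] = -3^n − 1 for all n ≥ 1.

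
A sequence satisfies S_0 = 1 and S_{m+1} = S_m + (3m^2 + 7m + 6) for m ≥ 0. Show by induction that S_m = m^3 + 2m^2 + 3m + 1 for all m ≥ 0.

Base case: S_0 = 1, and 0^3 + 2·0^2 + 3·0 + 1 = 1.
Assume S_r = r^3 + 2r^2 + 3r + 1.
Then S_{r+1} = S_r + (3r^2 + 7r + 6) = (r^3 + 2r^2 + 3r + 1) + (3r^2 + 7r + 6) = r^3 + 5r^2 + 10r + 7,
and (r+1)^3 + 2·(r+1)^2 + 3·(r+1) + 1 = r^3 + 5r^2 + 10r + 7.
By induction, S_m = m^3 + 2m^2 + 3m + 1 for all m ≥ 0.

S_m = m^3 + 2m^2 + 3m + 1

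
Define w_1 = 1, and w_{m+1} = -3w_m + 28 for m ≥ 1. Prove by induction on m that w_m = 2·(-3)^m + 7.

Base case: w_1 = 1, and 2·(-3)^1 + 7 = -6 + 7 = 1.
Assume w_j = 2·(-3)^j + 7 for some j ≥ 1.
Then w_{j+1} = -3w_j + 28 = -3·(2·(-3)^j + 7) + 28 = -6·(-3)^j − 21 + 28 = 2·(-3)^{j+1} + 7.
This completes the inductive step, so w_m = 2·(-3)^m + 7 for all m ≥ 1.

w_m = 2·(-3)^m + 7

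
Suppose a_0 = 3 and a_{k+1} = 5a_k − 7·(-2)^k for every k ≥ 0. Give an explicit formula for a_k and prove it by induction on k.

Claim: a_k = 2·5^k + (-2)^k.

Base case: a_0 = 3, and 2·5^0 + (-2)^0 = 2 + 1 = 3.
Assume a_m = 2·5^m + (-2)^m for some m ≥ 0.
Then a_{m+1} = 5a_m − 7·(-2)^m = 5·(2·5^m + (-2)^m) − 7·(-2)^m = 2·5^{m+1} + 5·(-2)^m − 7·(-2)^m = 2·5^{m+1} − 2·(-2)^m = 2·5^{m+1} + (-2)^{m+1}.
So the formula holds for m+1, and by induction a_k = 2·5^k + (-2)^k for all k ≥ 0.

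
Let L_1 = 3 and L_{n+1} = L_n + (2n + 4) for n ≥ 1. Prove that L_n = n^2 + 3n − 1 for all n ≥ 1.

Base case: L_1 = 3, and 1^2 + 3·1 − 1 = 3.
Assume L_j = j^2 + 3j − 1.
Then L_{j+1} = L_j + (2j + 4) = (j^2 + 3j − 1) + (2j + 4) = j^2 + 5j + 3,
and (j+1)^2 + 3·(j+1) − 1 = j^2 + 5j + 3.
This completes the inductive step, so L_n = n^2 + 3n − 1 for all n ≥ 1.

L_n = n^2 + 3n − 1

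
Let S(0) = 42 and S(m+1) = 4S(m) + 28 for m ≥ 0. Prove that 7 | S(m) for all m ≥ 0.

Base case: S(0) = 42 = 7·6, so 7 | S(0).
Assume 7 | S(k), so S(k) = 7t for some integer t.
Then S(k+1) = 4S(k) + 28 = 4·(7t) + 28 = 7(4t + 4), so 7 | S(k+1).
This completes the inductive step, so 7 | S(m) for all m ≥ 0.

7 | S(m)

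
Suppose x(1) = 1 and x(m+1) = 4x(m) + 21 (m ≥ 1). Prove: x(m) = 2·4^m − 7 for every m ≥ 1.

Base case: x(1) = 1, and 2·4^1 − 7 = 8 − 7 = 1.
Assume x(k) = 2·4^k − 7 for some k ≥ 1.
Then x(k+1) = 4x(k) + 21 = 4·(2·4^k − 7) + 21 = 8·4^k − 28 + 21 = 2·4^{k+1} − 7.
By induction, x(m) = 2·4^m − 7 for all m ≥ 1.

x(m) = 2·4^m − 7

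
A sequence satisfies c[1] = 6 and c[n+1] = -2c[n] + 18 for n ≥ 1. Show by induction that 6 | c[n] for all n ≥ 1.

Base case: c[1] = 6 = 6·1, so 6 | c[1].
Assume 6 | c[m], so c[m] = 6t for some integer t.
Then c[m+1] = -2c[m] + 18 = -2·(6t) + 18 = 6(-2t + 3), so 6 | c[m+1].
This completes the inductive step, so 6 | c[n] for all n ≥ 1.

6 | c[n]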